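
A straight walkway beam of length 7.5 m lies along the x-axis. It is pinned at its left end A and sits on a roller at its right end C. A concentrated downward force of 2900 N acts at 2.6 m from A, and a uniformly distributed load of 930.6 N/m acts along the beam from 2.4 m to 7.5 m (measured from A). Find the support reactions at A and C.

A_x = 0, A_y = 3508 N, C_y = 4138 N

Resultant of the distributed load: 930.6 × 5.1 = 4746.06 N at 4.95 m from A.
Moments about A: C_y·7.5 − 2900·2.6 − (930.6·5.1)·4.95 = 0 → C_y = 31032.997/7.5 = 4137.73 ≈ 4138 N.
ΣF_y = 0: A_y + 4137.73 − 2900 − 930.6·5.1 = 0 → A_y = 3508 N.
ΣF_x = 0: no horizontal applied forces, so A_x = 0.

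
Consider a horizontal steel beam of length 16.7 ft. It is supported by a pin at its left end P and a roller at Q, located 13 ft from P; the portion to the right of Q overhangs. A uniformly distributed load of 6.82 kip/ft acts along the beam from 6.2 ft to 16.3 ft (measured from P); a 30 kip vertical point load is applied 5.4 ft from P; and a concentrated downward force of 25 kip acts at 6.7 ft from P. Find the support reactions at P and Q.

Resultant of the distributed load: 6.82 × 10.1 = 68.882 kip at 11.25 ft from P.
Moments about P: Q_y·13 − (6.82·10.1)·11.25 − 30·5.4 − 25·6.7 = 0 → Q_y = 1104.4225/13 = 84.9556 ≈ 84.96 kip.
ΣF_y = 0: P_y + 84.9556 − 6.82·10.1 − 30 − 25 = 0 → P_y = 38.93 kip.
ΣF_x = 0: no horizontal applied forces, so P_x = 0.

P_x = 0, P_y = 38.93 kip, Q_y = 84.96 kip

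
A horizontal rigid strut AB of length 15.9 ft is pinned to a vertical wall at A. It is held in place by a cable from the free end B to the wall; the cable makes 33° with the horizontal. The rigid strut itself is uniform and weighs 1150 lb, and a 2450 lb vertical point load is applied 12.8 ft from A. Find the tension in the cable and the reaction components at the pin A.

ΣM about A: T·sin33°·15.9 − 1150·7.95 − 2450·12.8 = 0 → T = 40502.5/(15.9·0.544639) = 4677.09 ≈ 4677 lb.
ΣF_x = 0: A_x − T·cos33° = 0 → A_x = 4677.09 × 0.838671 = 3923 lb.
ΣF_y = 0: A_y + T·sin33° − 1150 − 2450 = 0 → A_y = 3600 − 4677.09 × 0.544639 = 1053 lb.

T = 4677 lb, A_x = 3923 lb, A_y = 1053 lb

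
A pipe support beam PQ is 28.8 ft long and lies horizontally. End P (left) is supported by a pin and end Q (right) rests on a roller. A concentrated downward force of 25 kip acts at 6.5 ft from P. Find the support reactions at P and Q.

P_x = 0, P_y = 19.36 kip, Q_y = 5.642 kip

ΣM about P: Q_y·28.8 − 25·6.5 = 0 → Q_y = 162.5/28.8 = 5.64236 ≈ 5.642 kip.
ΣF_y = 0: P_y + 5.64236 − 25 = 0 → P_y = 19.36 kip.
ΣF_x = 0: no horizontal applied forces, so P_x = 0.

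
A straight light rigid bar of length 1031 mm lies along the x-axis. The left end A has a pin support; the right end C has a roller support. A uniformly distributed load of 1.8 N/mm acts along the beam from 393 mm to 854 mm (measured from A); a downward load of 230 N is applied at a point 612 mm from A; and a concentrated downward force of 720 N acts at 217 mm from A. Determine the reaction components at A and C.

Resultant of the distributed load: 1.8 × 461 = 829.8 N at 623.5 mm from A.
ΣM about A: C_y·1031 − (1.8·461)·623.5 − 230·612 − 720·217 = 0 → C_y = 814380.3/1031 = 789.894 ≈ 789.9 N.
ΣF_y = 0: A_y + 789.894 − 1.8·461 − 230 − 720 = 0 → A_y = 989.9 N.
ΣF_x = 0: no horizontal applied forces, so A_x = 0.

A_x = 0, A_y = 989.9 N, C_y = 789.9 N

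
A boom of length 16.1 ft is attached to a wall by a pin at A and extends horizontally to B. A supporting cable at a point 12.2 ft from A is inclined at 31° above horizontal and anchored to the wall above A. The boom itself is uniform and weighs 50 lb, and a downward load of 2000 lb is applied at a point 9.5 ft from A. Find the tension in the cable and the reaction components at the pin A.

ΣM about A: T·sin31°·12.2 − 50·8.05 − 2000·9.5 = 0 → T = 19402.5/(12.2·0.515038) = 3087.87 ≈ 3088 lb.
ΣF_x = 0: A_x − T·cos31° = 0 → A_x = 3087.87 × 0.857167 = 2647 lb.
ΣF_y = 0: A_y + T·sin31° − 50 − 2000 = 0 → A_y = 2050 − 3087.87 × 0.515038 = 459.6 lb.

T = 3088 lb, A_x = 2647 lb, A_y = 459.6 lb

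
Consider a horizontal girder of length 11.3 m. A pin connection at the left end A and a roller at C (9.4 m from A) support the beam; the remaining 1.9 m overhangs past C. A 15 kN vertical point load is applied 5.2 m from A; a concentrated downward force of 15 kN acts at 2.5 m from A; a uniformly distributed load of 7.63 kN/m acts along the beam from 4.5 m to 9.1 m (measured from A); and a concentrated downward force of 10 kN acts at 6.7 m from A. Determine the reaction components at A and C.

Resultant of the distributed load: 7.63 × 4.6 = 35.098 kN at 6.8 m from A.
Taking moments about A: C_y·9.4 − 15·5.2 − 15·2.5 − (7.63·4.6)·6.8 − 10·6.7 = 0 → C_y = 421.1664/9.4 = 44.8049 ≈ 44.80 kN.
ΣF_y = 0: A_y + 44.8049 − 15 − 15 − 7.63·4.6 − 10 = 0 → A_y = 30.29 kN.
ΣF_x = 0: no horizontal applied forces, so A_x = 0.

A_x = 0, A_y = 30.29 kN, C_y = 44.80 kN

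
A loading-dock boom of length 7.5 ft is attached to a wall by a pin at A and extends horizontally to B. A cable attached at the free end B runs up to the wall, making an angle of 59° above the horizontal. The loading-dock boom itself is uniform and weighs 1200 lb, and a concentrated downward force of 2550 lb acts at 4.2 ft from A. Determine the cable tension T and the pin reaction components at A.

ΣM about A: T·sin59°·7.5 − 1200·3.75 − 2550·4.2 = 0 → T = 15210/(7.5·0.857167) = 2365.93 ≈ 2366 lb.
ΣF_x = 0: A_x − T·cos59° = 0 → A_x = 2365.93 × 0.515038 = 1219 lb.
ΣF_y = 0: A_y + T·sin59° − 1200 − 2550 = 0 → A_y = 3750 − 2365.93 × 0.857167 = 1722 lb.

T = 2366 lb, A_x = 1219 lb, A_y = 1722 lb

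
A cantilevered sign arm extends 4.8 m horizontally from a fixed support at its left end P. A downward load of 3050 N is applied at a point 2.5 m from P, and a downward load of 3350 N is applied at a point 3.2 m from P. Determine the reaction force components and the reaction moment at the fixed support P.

P_x = 0, P_y = 6400 N, M_P = 18340 N·m

ΣF_x = 0: P_x = 0.
ΣF_y = 0: P_y − 3050 − 3350 = 0 → P_y = 6400 N.
ΣM about P: M_P − 3050·2.5 − 3350·3.2 = 0 → M_P = 18340 N·m.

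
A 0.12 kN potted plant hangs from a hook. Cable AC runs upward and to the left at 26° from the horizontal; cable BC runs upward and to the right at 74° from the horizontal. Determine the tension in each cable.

ΣF_x = 0: −T_AC·cos26° + T_BC·cos74° = 0 → T_BC = 3.26078·T_AC.
ΣF_y = 0: T_AC·sin26° + T_BC·sin74° = 0.12.
Substitute: T_AC·(0.438371 + 3.26078·0.961262) = 0.12 → T_AC = 0.0335868 ≈ 0.03359 kN.
Then T_BC = 3.26078 × 0.0335868 = 0.1095 kN.

T_AC = 0.03359 kN, T_BC = 0.1095 kN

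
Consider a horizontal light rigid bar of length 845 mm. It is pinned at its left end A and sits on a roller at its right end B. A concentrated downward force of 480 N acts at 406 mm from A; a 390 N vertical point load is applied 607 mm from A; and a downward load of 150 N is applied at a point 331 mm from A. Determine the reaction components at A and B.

A_x = 0, A_y = 450.5 N, B_y = 569.5 N

Moments about A: B_y·845 − 480·406 − 390·607 − 150·331 = 0 → B_y = 481260/845 = 569.538 ≈ 569.5 N.
ΣF_y = 0: A_y + 569.538 − 480 − 390 − 150 = 0 → A_y = 450.5 N.
ΣF_x = 0: no horizontal applied forces, so A_x = 0.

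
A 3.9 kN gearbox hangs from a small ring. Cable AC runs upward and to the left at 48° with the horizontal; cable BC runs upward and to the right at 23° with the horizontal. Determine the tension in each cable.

T_AC = 3.797 kN, T_BC = 2.760 kN

ΣF_x = 0: −T_AC·cos48° + T_BC·cos23° = 0 → T_BC = 0.726917·T_AC.
ΣF_y = 0: T_AC·sin48° + T_BC·sin23° = 3.9.
Substitute: T_AC·(0.743145 + 0.726917·0.390731) = 3.9 → T_AC = 3.79683 ≈ 3.797 kN.
Then T_BC = 0.726917 × 3.79683 = 2.760 kN.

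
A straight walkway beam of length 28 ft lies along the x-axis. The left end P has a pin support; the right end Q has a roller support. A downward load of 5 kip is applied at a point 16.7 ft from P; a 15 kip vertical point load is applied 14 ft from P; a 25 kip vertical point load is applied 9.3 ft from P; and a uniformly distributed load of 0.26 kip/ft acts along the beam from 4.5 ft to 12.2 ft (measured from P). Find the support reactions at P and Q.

Resultant of the distributed load: 0.26 × 7.7 = 2.002 kip at 8.35 ft from P.
ΣM about P: Q_y·28 − 5·16.7 − 15·14 − 25·9.3 − (0.26·7.7)·8.35 = 0 → Q_y = 542.7167/28 = 19.3827 ≈ 19.38 kip.
ΣF_y = 0: P_y + 19.3827 − 5 − 15 − 25 − 0.26·7.7 = 0 → P_y = 27.62 kip.
ΣF_x = 0: no horizontal applied forces, so P_x = 0.

P_x = 0, P_y = 27.62 kip, Q_y = 19.38 kip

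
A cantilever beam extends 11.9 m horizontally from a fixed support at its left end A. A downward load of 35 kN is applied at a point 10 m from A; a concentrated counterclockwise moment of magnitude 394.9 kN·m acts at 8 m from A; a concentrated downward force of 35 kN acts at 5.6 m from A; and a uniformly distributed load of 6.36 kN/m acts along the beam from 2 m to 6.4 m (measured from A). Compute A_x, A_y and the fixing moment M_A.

A_x = 0, A_y = 97.98 kN, M_A = 268.6 kN·m

Resultant of the distributed load: 6.36 × 4.4 = 27.984 kN at 4.2 m from A.
ΣF_x = 0: A_x = 0.
ΣF_y = 0: A_y − 35 − 35 − 6.36·4.4 = 0 → A_y = 97.98 kN.
ΣM about A: M_A − 35·10 + 394.9 − 35·5.6 − (6.36·4.4)·4.2 = 0 → M_A = 268.6 kN·m.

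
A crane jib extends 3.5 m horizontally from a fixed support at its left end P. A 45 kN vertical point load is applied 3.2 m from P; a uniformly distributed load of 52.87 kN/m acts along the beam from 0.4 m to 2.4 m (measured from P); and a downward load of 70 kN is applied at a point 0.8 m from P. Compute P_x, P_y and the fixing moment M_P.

Resultant of the distributed load: 52.87 × 2 = 105.74 kN at 1.4 m from P.
ΣF_x = 0: P_x = 0.
ΣF_y = 0: P_y − 45 − 52.87·2 − 70 = 0 → P_y = 220.7 kN.
ΣM about P: M_P − 45·3.2 − (52.87·2)·1.4 − 70·0.8 = 0 → M_P = 348.0 kN·m.

P_x = 0, P_y = 220.7 kN, M_P = 348.0 kN·m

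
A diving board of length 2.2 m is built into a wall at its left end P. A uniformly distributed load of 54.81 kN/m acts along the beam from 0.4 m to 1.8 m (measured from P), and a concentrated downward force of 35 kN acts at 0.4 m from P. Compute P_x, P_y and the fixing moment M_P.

Resultant of the distributed load: 54.81 × 1.4 = 76.734 kN at 1.1 m from P.
ΣF_x = 0: P_x = 0.
ΣF_y = 0: P_y − 54.81·1.4 − 35 = 0 → P_y = 111.7 kN.
ΣM about P: M_P − (54.81·1.4)·1.1 − 35·0.4 = 0 → M_P = 98.41 kN·m.

P_x = 0, P_y = 111.7 kN, M_P = 98.41 kN·m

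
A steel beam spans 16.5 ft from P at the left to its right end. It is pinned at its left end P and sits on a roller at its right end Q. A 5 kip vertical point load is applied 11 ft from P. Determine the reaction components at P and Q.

ΣM about P: Q_y·16.5 − 5·11 = 0 → Q_y = 55/16.5 = 3.33333 ≈ 3.333 kip.
ΣF_y = 0: P_y + 3.33333 − 5 = 0 → P_y = 1.667 kip.
ΣF_x = 0: no horizontal applied forces, so P_x = 0.

P_x = 0, P_y = 1.667 kip, Q_y = 3.333 kip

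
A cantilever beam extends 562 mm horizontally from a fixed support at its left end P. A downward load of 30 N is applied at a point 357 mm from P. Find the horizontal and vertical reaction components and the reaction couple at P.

P_x = 0, P_y = 30.00 N, M_P = 10710 N·mm

ΣF_x = 0: P_x = 0.
ΣF_y = 0: P_y − 30 = 0 → P_y = 30.00 N.
ΣM about P: M_P − 30·357 = 0 → M_P = 10710 N·mm.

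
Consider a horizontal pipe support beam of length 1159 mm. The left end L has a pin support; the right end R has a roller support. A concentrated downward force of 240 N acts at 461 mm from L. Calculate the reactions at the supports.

ΣM about L: R_y·1159 − 240·461 = 0 → R_y = 110640/1159 = 95.4616 ≈ 95.46 N.
ΣF_y = 0: L_y + 95.4616 − 240 = 0 → L_y = 144.5 N.
ΣF_x = 0: no horizontal applied forces, so L_x = 0.

L_x = 0, L_y = 144.5 N, R_y = 95.46 N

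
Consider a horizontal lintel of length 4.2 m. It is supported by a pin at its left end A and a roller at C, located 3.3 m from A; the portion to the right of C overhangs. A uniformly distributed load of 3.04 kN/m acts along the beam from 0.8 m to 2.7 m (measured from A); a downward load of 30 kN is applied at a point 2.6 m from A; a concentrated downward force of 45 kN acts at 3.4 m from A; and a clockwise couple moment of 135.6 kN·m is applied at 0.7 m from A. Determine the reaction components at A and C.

A_x = 0, A_y = -33.38 kN, C_y = 114.2 kN

Resultant of the distributed load: 3.04 × 1.9 = 5.776 kN at 1.75 m from A.
Taking moments about A: C_y·3.3 − (3.04·1.9)·1.75 − 30·2.6 − 45·3.4 − 135.6 = 0 → C_y = 376.708/3.3 = 114.154 ≈ 114.2 kN.
ΣF_y = 0: A_y + 114.154 − 3.04·1.9 − 30 − 45 = 0 → A_y = -33.38 kN.
ΣF_x = 0: no horizontal applied forces, so A_x = 0.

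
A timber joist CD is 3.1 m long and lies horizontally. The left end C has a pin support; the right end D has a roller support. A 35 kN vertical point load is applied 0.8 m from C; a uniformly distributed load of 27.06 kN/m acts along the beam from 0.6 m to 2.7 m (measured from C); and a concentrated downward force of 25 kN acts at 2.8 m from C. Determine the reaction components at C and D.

C_x = 0, C_y = 54.97 kN, D_y = 61.86 kN

Resultant of the distributed load: 27.06 × 2.1 = 56.826 kN at 1.65 m from C.
Taking moments about C: D_y·3.1 − 35·0.8 − (27.06·2.1)·1.65 − 25·2.8 = 0 → D_y = 191.7629/3.1 = 61.859 ≈ 61.86 kN.
ΣF_y = 0: C_y + 61.859 − 35 − 27.06·2.1 − 25 = 0 → C_y = 54.97 kN.
ΣF_x = 0: no horizontal applied forces, so C_x = 0.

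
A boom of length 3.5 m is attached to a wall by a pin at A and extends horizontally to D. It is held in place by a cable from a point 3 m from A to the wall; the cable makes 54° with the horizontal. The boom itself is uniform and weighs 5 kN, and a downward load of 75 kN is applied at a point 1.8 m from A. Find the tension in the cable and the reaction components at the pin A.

ΣM about A: T·sin54°·3 − 5·1.75 − 75·1.8 = 0 → T = 143.75/(3·0.809017) = 59.2283 ≈ 59.23 kN.
ΣF_x = 0: A_x − T·cos54° = 0 → A_x = 59.2283 × 0.587785 = 34.81 kN.
ΣF_y = 0: A_y + T·sin54° − 5 − 75 = 0 → A_y = 80 − 59.2283 × 0.809017 = 32.08 kN.

T = 59.23 kN, A_x = 34.81 kN, A_y = 32.08 kN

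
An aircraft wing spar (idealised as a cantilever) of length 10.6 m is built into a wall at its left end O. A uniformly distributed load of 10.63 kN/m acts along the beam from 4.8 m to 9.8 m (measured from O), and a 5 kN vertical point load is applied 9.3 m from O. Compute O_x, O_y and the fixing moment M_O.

O_x = 0, O_y = 58.15 kN, M_O = 434.5 kN·m

Resultant of the distributed load: 10.63 × 5 = 53.15 kN at 7.3 m from O.
ΣF_x = 0: O_x = 0.
ΣF_y = 0: O_y − 10.63·5 − 5 = 0 → O_y = 58.15 kN.
ΣM about O: M_O − (10.63·5)·7.3 − 5·9.3 = 0 → M_O = 434.5 kN·m.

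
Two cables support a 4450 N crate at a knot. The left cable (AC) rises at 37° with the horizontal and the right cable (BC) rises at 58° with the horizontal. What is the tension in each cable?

ΣF_x = 0: −T_AC·cos37° + T_BC·cos58° = 0 → T_BC = 1.50709·T_AC.
ΣF_y = 0: T_AC·sin37° + T_BC·sin58° = 4450.
Substitute: T_AC·(0.601815 + 1.50709·0.848048) = 4450 → T_AC = 2367.15 ≈ 2367 N.
Then T_BC = 1.50709 × 2367.15 = 3568 N.

T_AC = 2367 N, T_BC = 3568 N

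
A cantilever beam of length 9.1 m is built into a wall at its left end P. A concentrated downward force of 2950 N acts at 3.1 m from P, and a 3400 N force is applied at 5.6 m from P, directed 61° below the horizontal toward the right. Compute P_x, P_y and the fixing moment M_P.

ΣF_x = 0: P_x + 3400·cos61° = 0 → P_x = -1648 N.
ΣF_y = 0: P_y − 2950 − 3400·sin61° = 0 → P_y = 5924 N.
ΣM about P: M_P − 2950·3.1 − 3400·sin61°·5.6 = 0 → M_P = 25800 N·m.

P_x = -1648 N, P_y = 5924 N, M_P = 25800 N·m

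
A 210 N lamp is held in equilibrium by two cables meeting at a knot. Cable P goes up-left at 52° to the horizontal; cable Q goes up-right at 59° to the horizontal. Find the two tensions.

T_P = 115.9 N, T_Q = 138.5 N

ΣF_x = 0: −T_P·cos52° + T_Q·cos59° = 0 → T_Q = 1.19537·T_P.
ΣF_y = 0: T_P·sin52° + T_Q·sin59° = 210.
Substitute: T_P·(0.788011 + 1.19537·0.857167) = 210 → T_P = 115.853 ≈ 115.9 N.
Then T_Q = 1.19537 × 115.853 = 138.5 N.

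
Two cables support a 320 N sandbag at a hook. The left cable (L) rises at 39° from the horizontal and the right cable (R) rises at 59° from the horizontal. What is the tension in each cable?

T_L = 166.4 N, T_R = 251.1 N

ΣF_x = 0: −T_L·cos39° + T_R·cos59° = 0 → T_R = 1.50891·T_L.
ΣF_y = 0: T_L·sin39° + T_R·sin59° = 320.
Substitute: T_L·(0.62932 + 1.50891·0.857167) = 320 → T_L = 166.432 ≈ 166.4 N.
Then T_R = 1.50891 × 166.432 = 251.1 N.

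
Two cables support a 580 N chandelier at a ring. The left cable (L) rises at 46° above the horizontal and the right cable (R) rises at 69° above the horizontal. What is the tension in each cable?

T_L = 229.3 N, T_R = 444.6 N

ΣF_x = 0: −T_L·cos46° + T_R·cos69° = 0 → T_R = 1.93839·T_L.
ΣF_y = 0: T_L·sin46° + T_R·sin69° = 580.
Substitute: T_L·(0.71934 + 1.93839·0.93358) = 580 → T_L = 229.341 ≈ 229.3 N.
Then T_R = 1.93839 × 229.341 = 444.6 N.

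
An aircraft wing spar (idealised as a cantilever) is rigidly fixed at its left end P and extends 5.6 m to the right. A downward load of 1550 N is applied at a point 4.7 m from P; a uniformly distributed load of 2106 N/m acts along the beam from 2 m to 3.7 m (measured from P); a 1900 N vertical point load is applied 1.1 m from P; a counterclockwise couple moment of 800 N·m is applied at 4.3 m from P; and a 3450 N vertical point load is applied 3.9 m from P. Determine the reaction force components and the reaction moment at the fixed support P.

P_x = 0, P_y = 10480 N, M_P = 32230 N·m

Resultant of the distributed load: 2106 × 1.7 = 3580.2 N at 2.85 m from P.
ΣF_x = 0: P_x = 0.
ΣF_y = 0: P_y − 1550 − 2106·1.7 − 1900 − 3450 = 0 → P_y = 10480 N.
ΣM about P: M_P − 1550·4.7 − (2106·1.7)·2.85 − 1900·1.1 + 800 − 3450·3.9 = 0 → M_P = 32230 N·m.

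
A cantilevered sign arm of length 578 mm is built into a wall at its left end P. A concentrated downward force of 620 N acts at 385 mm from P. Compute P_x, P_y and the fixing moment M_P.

P_x = 0, P_y = 620.0 N, M_P = 238700 N·mm

ΣF_x = 0: P_x = 0.
ΣF_y = 0: P_y − 620 = 0 → P_y = 620.0 N.
ΣM about P: M_P − 620·385 = 0 → M_P = 238700 N·mm.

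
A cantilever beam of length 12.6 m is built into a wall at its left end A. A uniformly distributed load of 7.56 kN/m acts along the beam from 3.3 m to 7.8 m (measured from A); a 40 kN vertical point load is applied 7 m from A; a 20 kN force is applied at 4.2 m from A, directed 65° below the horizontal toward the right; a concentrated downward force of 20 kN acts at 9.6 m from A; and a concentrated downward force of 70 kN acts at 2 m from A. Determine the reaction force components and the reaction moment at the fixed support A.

Resultant of the distributed load: 7.56 × 4.5 = 34.02 kN at 5.55 m from A.
ΣF_x = 0: A_x + 20·cos65° = 0 → A_x = -8.452 kN.
ΣF_y = 0: A_y − 7.56·4.5 − 40 − 20·sin65° − 20 − 70 = 0 → A_y = 182.1 kN.
ΣM about A: M_A − (7.56·4.5)·5.55 − 40·7 − 20·sin65°·4.2 − 20·9.6 − 70·2 = 0 → M_A = 876.9 kN·m.

A_x = -8.452 kN, A_y = 182.1 kN, M_A = 876.9 kN·m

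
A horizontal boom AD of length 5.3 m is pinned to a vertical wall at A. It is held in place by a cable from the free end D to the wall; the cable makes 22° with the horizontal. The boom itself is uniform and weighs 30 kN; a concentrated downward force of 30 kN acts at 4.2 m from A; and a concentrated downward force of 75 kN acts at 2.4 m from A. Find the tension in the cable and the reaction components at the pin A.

ΣM about A: T·sin22°·5.3 − 30·2.65 − 30·4.2 − 75·2.4 = 0 → T = 385.5/(5.3·0.374607) = 194.166 ≈ 194.2 kN.
ΣF_x = 0: A_x − T·cos22° = 0 → A_x = 194.166 × 0.927184 = 180.0 kN.
ΣF_y = 0: A_y + T·sin22° − 30 − 30 − 75 = 0 → A_y = 135 − 194.166 × 0.374607 = 62.26 kN.

T = 194.2 kN, A_x = 180.0 kN, A_y = 62.26 kN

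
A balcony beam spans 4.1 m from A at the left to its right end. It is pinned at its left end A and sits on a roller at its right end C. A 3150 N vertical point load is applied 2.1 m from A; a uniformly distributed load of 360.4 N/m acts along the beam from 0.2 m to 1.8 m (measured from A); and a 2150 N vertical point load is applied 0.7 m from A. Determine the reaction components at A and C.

Resultant of the distributed load: 360.4 × 1.6 = 576.64 N at 1 m from A.
Moments about A: C_y·4.1 − 3150·2.1 − (360.4·1.6)·1 − 2150·0.7 = 0 → C_y = 8696.64/4.1 = 2121.13 ≈ 2121 N.
ΣF_y = 0: A_y + 2121.13 − 3150 − 360.4·1.6 − 2150 = 0 → A_y = 3756 N.
ΣF_x = 0: no horizontal applied forces, so A_x = 0.

A_x = 0, A_y = 3756 N, C_y = 2121 N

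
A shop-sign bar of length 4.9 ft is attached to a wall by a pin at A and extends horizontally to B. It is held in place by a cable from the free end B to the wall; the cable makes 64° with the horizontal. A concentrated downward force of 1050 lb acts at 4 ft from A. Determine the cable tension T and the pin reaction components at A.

T = 953.7 lb, A_x = 418.1 lb, A_y = 192.9 lb

ΣM about A: T·sin64°·4.9 − 1050·4 = 0 → T = 4200/(4.9·0.898794) = 953.659 ≈ 953.7 lb.
ΣF_x = 0: A_x − T·cos64° = 0 → A_x = 953.659 × 0.438371 = 418.1 lb.
ΣF_y = 0: A_y + T·sin64° − 1050 = 0 → A_y = 1050 − 953.659 × 0.898794 = 192.9 lb.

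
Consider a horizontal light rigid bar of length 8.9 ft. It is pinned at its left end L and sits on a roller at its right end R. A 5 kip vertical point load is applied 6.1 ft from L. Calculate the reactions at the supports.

Moments about L: R_y·8.9 − 5·6.1 = 0 → R_y = 30.5/8.9 = 3.42697 ≈ 3.427 kip.
ΣF_y = 0: L_y + 3.42697 − 5 = 0 → L_y = 1.573 kip.
ΣF_x = 0: no horizontal applied forces, so L_x = 0.

L_x = 0, L_y = 1.573 kip, R_y = 3.427 kip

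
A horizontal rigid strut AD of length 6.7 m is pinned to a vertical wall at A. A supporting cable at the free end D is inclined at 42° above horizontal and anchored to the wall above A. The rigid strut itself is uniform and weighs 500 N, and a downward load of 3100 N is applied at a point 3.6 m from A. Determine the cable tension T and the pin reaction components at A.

T = 2863 N, A_x = 2128 N, A_y = 1684 N

ΣM about A: T·sin42°·6.7 − 500·3.35 − 3100·3.6 = 0 → T = 12835/(6.7·0.669131) = 2862.92 ≈ 2863 N.
ΣF_x = 0: A_x − T·cos42° = 0 → A_x = 2862.92 × 0.743145 = 2128 N.
ΣF_y = 0: A_y + T·sin42° − 500 − 3100 = 0 → A_y = 3600 − 2862.92 × 0.669131 = 1684 N.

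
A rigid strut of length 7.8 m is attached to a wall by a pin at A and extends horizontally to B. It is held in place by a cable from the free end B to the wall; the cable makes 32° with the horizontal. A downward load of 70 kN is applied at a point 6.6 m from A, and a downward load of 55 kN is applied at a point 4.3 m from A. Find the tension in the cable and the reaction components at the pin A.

ΣM about A: T·sin32°·7.8 − 70·6.6 − 55·4.3 = 0 → T = 698.5/(7.8·0.529919) = 168.991 ≈ 169.0 kN.
ΣF_x = 0: A_x − T·cos32° = 0 → A_x = 168.991 × 0.848048 = 143.3 kN.
ΣF_y = 0: A_y + T·sin32° − 70 − 55 = 0 → A_y = 125 − 168.991 × 0.529919 = 35.45 kN.

T = 169.0 kN, A_x = 143.3 kN, A_y = 35.45 kN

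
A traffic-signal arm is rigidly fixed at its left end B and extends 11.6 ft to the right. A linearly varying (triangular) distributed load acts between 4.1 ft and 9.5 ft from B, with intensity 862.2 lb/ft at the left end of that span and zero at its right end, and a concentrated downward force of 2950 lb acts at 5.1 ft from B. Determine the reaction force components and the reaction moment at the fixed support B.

Resultant of the triangular load: ½ × 862.2 × 5.4 = 2327.94 lb, acting at 5.9 ft from B (one-third of the span from the peak).
ΣF_x = 0: B_x = 0.
ΣF_y = 0: B_y − ½·862.2·5.4 − 2950 = 0 → B_y = 5278 lb.
ΣM about B: M_B − (½·862.2·5.4)·5.9 − 2950·5.1 = 0 → M_B = 28780 lb·ft.

B_x = 0, B_y = 5278 lb, M_B = 28780 lb·ft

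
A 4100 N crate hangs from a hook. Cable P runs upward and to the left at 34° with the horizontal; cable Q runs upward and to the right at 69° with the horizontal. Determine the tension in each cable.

T_P = 1508 N, T_Q = 3488 N

ΣF_x = 0: −T_P·cos34° + T_Q·cos69° = 0 → T_Q = 2.31337·T_P.
ΣF_y = 0: T_P·sin34° + T_Q·sin69° = 4100.
Substitute: T_P·(0.559193 + 2.31337·0.93358) = 4100 → T_P = 1507.96 ≈ 1508 N.
Then T_Q = 2.31337 × 1507.96 = 3488 N.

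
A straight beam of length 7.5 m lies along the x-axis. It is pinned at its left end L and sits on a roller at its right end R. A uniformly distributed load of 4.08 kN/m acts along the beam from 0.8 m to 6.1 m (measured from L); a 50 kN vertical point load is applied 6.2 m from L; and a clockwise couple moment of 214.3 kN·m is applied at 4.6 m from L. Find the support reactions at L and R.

Resultant of the distributed load: 4.08 × 5.3 = 21.624 kN at 3.45 m from L.
Taking moments about L: R_y·7.5 − (4.08·5.3)·3.45 − 50·6.2 − 214.3 = 0 → R_y = 598.9028/7.5 = 79.8537 ≈ 79.85 kN.
ΣF_y = 0: L_y + 79.8537 − 4.08·5.3 − 50 = 0 → L_y = -8.230 kN.
ΣF_x = 0: no horizontal applied forces, so L_x = 0.

L_x = 0, L_y = -8.230 kN, R_y = 79.85 kN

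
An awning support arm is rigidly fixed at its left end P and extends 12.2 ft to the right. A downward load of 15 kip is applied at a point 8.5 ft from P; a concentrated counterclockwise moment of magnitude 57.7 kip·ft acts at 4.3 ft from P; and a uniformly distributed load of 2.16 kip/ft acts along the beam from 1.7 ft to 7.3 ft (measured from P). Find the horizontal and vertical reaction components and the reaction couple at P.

P_x = 0, P_y = 27.10 kip, M_P = 124.2 kip·ft

Resultant of the distributed load: 2.16 × 5.6 = 12.096 kip at 4.5 ft from P.
ΣF_x = 0: P_x = 0.
ΣF_y = 0: P_y − 15 − 2.16·5.6 = 0 → P_y = 27.10 kip.
ΣM about P: M_P − 15·8.5 + 57.7 − (2.16·5.6)·4.5 = 0 → M_P = 124.2 kip·ft.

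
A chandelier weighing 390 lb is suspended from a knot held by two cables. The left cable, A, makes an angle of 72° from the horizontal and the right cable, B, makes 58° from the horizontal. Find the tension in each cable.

ΣF_x = 0: −T_A·cos72° + T_B·cos58° = 0 → T_B = 0.58314·T_A.
ΣF_y = 0: T_A·sin72° + T_B·sin58° = 390.
Substitute: T_A·(0.951057 + 0.58314·0.848048) = 390 → T_A = 269.786 ≈ 269.8 lb.
Then T_B = 0.58314 × 269.786 = 157.3 lb.

T_A = 269.8 lb, T_B = 157.3 lb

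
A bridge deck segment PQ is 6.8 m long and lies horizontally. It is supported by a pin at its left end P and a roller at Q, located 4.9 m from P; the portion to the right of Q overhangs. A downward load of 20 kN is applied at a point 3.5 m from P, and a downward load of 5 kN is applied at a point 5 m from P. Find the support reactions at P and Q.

Moments about P: Q_y·4.9 − 20·3.5 − 5·5 = 0 → Q_y = 95/4.9 = 19.3878 ≈ 19.39 kN.
ΣF_y = 0: P_y + 19.3878 − 20 − 5 = 0 → P_y = 5.612 kN.
ΣF_x = 0: no horizontal applied forces, so P_x = 0.

P_x = 0, P_y = 5.612 kN, Q_y = 19.39 kN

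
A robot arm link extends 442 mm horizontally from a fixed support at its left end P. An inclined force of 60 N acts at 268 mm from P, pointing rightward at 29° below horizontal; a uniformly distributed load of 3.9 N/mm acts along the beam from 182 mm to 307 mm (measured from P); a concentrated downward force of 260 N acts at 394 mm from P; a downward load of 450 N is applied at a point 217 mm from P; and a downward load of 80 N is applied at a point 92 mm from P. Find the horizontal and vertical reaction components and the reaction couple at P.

P_x = -52.48 N, P_y = 1307 N, M_P = 334400 N·mm

Resultant of the distributed load: 3.9 × 125 = 487.5 N at 244.5 mm from P.
ΣF_x = 0: P_x + 60·cos29° = 0 → P_x = -52.48 N.
ΣF_y = 0: P_y − 60·sin29° − 3.9·125 − 260 − 450 − 80 = 0 → P_y = 1307 N.
ΣM about P: M_P − 60·sin29°·268 − (3.9·125)·244.5 − 260·394 − 450·217 − 80·92 = 0 → M_P = 334400 N·mm.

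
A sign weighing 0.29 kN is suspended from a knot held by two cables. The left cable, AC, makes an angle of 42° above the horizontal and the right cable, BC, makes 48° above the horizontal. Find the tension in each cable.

ΣF_x = 0: −T_AC·cos42° + T_BC·cos48° = 0 → T_BC = 1.11061·T_AC.
ΣF_y = 0: T_AC·sin42° + T_BC·sin48° = 0.29.
Substitute: T_AC·(0.669131 + 1.11061·0.743145) = 0.29 → T_AC = 0.194048 ≈ 0.1940 kN.
Then T_BC = 1.11061 × 0.194048 = 0.2155 kN.

T_AC = 0.1940 kN, T_BC = 0.2155 kN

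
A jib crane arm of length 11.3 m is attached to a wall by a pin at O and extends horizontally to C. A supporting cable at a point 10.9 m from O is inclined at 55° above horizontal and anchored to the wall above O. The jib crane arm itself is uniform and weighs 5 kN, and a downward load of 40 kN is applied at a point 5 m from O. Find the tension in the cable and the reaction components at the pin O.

ΣM about O: T·sin55°·10.9 − 5·5.65 − 40·5 = 0 → T = 228.25/(10.9·0.819152) = 25.5635 ≈ 25.56 kN.
ΣF_x = 0: O_x − T·cos55° = 0 → O_x = 25.5635 × 0.573576 = 14.66 kN.
ΣF_y = 0: O_y + T·sin55° − 5 − 40 = 0 → O_y = 45 − 25.5635 × 0.819152 = 24.06 kN.

T = 25.56 kN, O_x = 14.66 kN, O_y = 24.06 kN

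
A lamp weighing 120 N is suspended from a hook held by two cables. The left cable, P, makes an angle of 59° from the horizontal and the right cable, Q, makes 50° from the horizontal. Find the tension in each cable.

T_P = 81.58 N, T_Q = 65.37 N

ΣF_x = 0: −T_P·cos59° + T_Q·cos50° = 0 → T_Q = 0.801257·T_P.
ΣF_y = 0: T_P·sin59° + T_Q·sin50° = 120.
Substitute: T_P·(0.857167 + 0.801257·0.766044) = 120 → T_P = 81.5791 ≈ 81.58 N.
Then T_Q = 0.801257 × 81.5791 = 65.37 N.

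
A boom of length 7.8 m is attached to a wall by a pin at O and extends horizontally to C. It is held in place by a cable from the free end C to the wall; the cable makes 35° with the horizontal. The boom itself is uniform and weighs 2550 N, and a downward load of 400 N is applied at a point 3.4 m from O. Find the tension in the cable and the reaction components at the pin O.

ΣM about O: T·sin35°·7.8 − 2550·3.9 − 400·3.4 = 0 → T = 11305/(7.8·0.573576) = 2526.88 ≈ 2527 N.
ΣF_x = 0: O_x − T·cos35° = 0 → O_x = 2526.88 × 0.819152 = 2070 N.
ΣF_y = 0: O_y + T·sin35° − 2550 − 400 = 0 → O_y = 2950 − 2526.88 × 0.573576 = 1501 N.

T = 2527 N, O_x = 2070 N, O_y = 1501 N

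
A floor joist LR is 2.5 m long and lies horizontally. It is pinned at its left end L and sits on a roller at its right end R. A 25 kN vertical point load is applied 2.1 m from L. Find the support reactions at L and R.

ΣM about L: R_y·2.5 − 25·2.1 = 0 → R_y = 52.5/2.5 = 21.00 kN.
ΣF_y = 0: L_y + 21 − 25 = 0 → L_y = 4.000 kN.
ΣF_x = 0: no horizontal applied forces, so L_x = 0.

L_x = 0, L_y = 4.000 kN, R_y = 21.00 kN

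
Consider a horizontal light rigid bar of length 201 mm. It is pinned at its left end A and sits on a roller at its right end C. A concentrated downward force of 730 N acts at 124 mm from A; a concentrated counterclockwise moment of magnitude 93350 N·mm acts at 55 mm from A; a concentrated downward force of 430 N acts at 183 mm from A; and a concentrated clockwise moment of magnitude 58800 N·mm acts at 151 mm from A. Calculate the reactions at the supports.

Moments about A: C_y·201 − 730·124 + 93350 − 430·183 − 58800 = 0 → C_y = 134660/201 = 669.95 ≈ 670.0 N.
ΣF_y = 0: A_y + 669.95 − 730 − 430 = 0 → A_y = 490.0 N.
ΣF_x = 0: no horizontal applied forces, so A_x = 0.

A_x = 0, A_y = 490.0 N, C_y = 670.0 N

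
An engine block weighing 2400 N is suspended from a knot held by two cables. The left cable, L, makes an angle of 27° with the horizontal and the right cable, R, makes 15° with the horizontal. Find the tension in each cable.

T_L = 3465 N, T_R = 3196 N

ΣF_x = 0: −T_L·cos27° + T_R·cos15° = 0 → T_R = 0.922438·T_L.
ΣF_y = 0: T_L·sin27° + T_R·sin15° = 2400.
Substitute: T_L·(0.45399 + 0.922438·0.258819) = 2400 → T_L = 3464.53 ≈ 3465 N.
Then T_R = 0.922438 × 3464.53 = 3196 N.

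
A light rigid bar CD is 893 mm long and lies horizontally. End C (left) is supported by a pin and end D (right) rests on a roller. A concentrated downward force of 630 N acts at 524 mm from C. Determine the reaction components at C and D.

C_x = 0, C_y = 260.3 N, D_y = 369.7 N

Moments about C: D_y·893 − 630·524 = 0 → D_y = 330120/893 = 369.675 ≈ 369.7 N.
ΣF_y = 0: C_y + 369.675 − 630 = 0 → C_y = 260.3 N.
ΣF_x = 0: no horizontal applied forces, so C_x = 0.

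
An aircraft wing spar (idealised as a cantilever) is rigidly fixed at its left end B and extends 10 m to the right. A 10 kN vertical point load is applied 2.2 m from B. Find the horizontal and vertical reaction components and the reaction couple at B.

B_x = 0, B_y = 10.00 kN, M_B = 22.00 kN·m

ΣF_x = 0: B_x = 0.
ΣF_y = 0: B_y − 10 = 0 → B_y = 10.00 kN.
ΣM about B: M_B − 10·2.2 = 0 → M_B = 22.00 kN·m.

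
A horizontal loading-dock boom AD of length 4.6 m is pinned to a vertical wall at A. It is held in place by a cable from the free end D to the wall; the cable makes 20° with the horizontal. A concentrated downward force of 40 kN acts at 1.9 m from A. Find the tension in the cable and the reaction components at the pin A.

ΣM about A: T·sin20°·4.6 − 40·1.9 = 0 → T = 76/(4.6·0.34202) = 48.3064 ≈ 48.31 kN.
ΣF_x = 0: A_x − T·cos20° = 0 → A_x = 48.3064 × 0.939693 = 45.39 kN.
ΣF_y = 0: A_y + T·sin20° − 40 = 0 → A_y = 40 − 48.3064 × 0.34202 = 23.48 kN.

T = 48.31 kN, A_x = 45.39 kN, A_y = 23.48 kN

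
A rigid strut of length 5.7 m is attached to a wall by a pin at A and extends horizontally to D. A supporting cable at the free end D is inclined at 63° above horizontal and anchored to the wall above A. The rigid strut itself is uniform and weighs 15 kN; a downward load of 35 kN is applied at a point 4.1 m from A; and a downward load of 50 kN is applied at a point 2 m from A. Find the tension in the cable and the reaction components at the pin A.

ΣM about A: T·sin63°·5.7 − 15·2.85 − 35·4.1 − 50·2 = 0 → T = 286.25/(5.7·0.891007) = 56.3624 ≈ 56.36 kN.
ΣF_x = 0: A_x − T·cos63° = 0 → A_x = 56.3624 × 0.45399 = 25.59 kN.
ΣF_y = 0: A_y + T·sin63° − 15 − 35 − 50 = 0 → A_y = 100 − 56.3624 × 0.891007 = 49.78 kN.

T = 56.36 kN, A_x = 25.59 kN, A_y = 49.78 kN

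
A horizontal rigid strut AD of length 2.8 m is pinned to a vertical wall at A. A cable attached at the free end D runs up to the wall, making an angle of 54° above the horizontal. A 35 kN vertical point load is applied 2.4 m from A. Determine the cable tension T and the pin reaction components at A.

ΣM about A: T·sin54°·2.8 − 35·2.4 = 0 → T = 84/(2.8·0.809017) = 37.082 ≈ 37.08 kN.
ΣF_x = 0: A_x − T·cos54° = 0 → A_x = 37.082 × 0.587785 = 21.80 kN.
ΣF_y = 0: A_y + T·sin54° − 35 = 0 → A_y = 35 − 37.082 × 0.809017 = 5.000 kN.

T = 37.08 kN, A_x = 21.80 kN, A_y = 5.000 kN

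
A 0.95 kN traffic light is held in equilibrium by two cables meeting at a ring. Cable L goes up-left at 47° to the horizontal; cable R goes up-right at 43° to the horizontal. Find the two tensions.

T_L = 0.6948 kN, T_R = 0.6479 kN

ΣF_x = 0: −T_L·cos47° + T_R·cos43° = 0 → T_R = 0.932515·T_L.
ΣF_y = 0: T_L·sin47° + T_R·sin43° = 0.95.
Substitute: T_L·(0.731354 + 0.932515·0.681998) = 0.95 → T_L = 0.694786 ≈ 0.6948 kN.
Then T_R = 0.932515 × 0.694786 = 0.6479 kN.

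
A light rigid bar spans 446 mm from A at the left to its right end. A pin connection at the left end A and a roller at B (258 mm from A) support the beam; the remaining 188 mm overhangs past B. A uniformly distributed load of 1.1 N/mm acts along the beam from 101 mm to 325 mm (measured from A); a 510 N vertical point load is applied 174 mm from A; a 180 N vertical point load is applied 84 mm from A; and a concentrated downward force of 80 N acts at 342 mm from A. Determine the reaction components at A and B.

Resultant of the distributed load: 1.1 × 224 = 246.4 N at 213 mm from A.
Taking moments about A: B_y·258 − (1.1·224)·213 − 510·174 − 180·84 − 80·342 = 0 → B_y = 183703.2/258 = 712.028 ≈ 712.0 N.
ΣF_y = 0: A_y + 712.028 − 1.1·224 − 510 − 180 − 80 = 0 → A_y = 304.4 N.
ΣF_x = 0: no horizontal applied forces, so A_x = 0.

A_x = 0, A_y = 304.4 N, B_y = 712.0 N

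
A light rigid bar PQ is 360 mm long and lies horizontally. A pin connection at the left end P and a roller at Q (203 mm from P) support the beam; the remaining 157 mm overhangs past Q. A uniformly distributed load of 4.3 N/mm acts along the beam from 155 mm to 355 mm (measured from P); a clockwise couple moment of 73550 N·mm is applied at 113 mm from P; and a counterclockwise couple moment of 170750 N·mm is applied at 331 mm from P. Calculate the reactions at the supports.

P_x = 0, P_y = 258.5 N, Q_y = 601.5 N

Resultant of the distributed load: 4.3 × 200 = 860 N at 255 mm from P.
Moments about P: Q_y·203 − (4.3·200)·255 − 73550 + 170750 = 0 → Q_y = 122100/203 = 601.478 ≈ 601.5 N.
ΣF_y = 0: P_y + 601.478 − 4.3·200 = 0 → P_y = 258.5 N.
ΣF_x = 0: no horizontal applied forces, so P_x = 0.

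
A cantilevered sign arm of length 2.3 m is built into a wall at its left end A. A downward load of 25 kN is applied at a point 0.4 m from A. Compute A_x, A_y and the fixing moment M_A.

A_x = 0, A_y = 25.00 kN, M_A = 10.00 kN·m

ΣF_x = 0: A_x = 0.
ΣF_y = 0: A_y − 25 = 0 → A_y = 25.00 kN.
ΣM about A: M_A − 25·0.4 = 0 → M_A = 10.00 kN·m.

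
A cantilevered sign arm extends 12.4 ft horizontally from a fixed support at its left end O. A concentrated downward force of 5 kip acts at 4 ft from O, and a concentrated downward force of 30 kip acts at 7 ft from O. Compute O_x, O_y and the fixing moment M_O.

O_x = 0, O_y = 35.00 kip, M_O = 230.0 kip·ft

ΣF_x = 0: O_x = 0.
ΣF_y = 0: O_y − 5 − 30 = 0 → O_y = 35.00 kip.
ΣM about O: M_O − 5·4 − 30·7 = 0 → M_O = 230.0 kip·ft.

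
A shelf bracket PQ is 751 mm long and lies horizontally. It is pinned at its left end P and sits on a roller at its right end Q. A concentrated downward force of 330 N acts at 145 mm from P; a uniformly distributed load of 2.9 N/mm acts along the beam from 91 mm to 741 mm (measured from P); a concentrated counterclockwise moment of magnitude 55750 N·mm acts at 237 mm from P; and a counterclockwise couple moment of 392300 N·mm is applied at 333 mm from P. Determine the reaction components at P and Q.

Resultant of the distributed load: 2.9 × 650 = 1885 N at 416 mm from P.
Taking moments about P: Q_y·751 − 330·145 − (2.9·650)·416 + 55750 + 392300 = 0 → Q_y = 383960/751 = 511.265 ≈ 511.3 N.
ΣF_y = 0: P_y + 511.265 − 330 − 2.9·650 = 0 → P_y = 1704 N.
ΣF_x = 0: no horizontal applied forces, so P_x = 0.

P_x = 0, P_y = 1704 N, Q_y = 511.3 N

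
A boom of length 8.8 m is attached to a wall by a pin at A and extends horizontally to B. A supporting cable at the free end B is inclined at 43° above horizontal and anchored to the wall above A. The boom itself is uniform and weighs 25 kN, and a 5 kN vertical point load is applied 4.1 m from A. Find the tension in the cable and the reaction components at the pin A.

T = 21.74 kN, A_x = 15.90 kN, A_y = 15.17 kN

ΣM about A: T·sin43°·8.8 − 25·4.4 − 5·4.1 = 0 → T = 130.5/(8.8·0.681998) = 21.7443 ≈ 21.74 kN.
ΣF_x = 0: A_x − T·cos43° = 0 → A_x = 21.7443 × 0.731354 = 15.90 kN.
ΣF_y = 0: A_y + T·sin43° − 25 − 5 = 0 → A_y = 30 − 21.7443 × 0.681998 = 15.17 kN.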